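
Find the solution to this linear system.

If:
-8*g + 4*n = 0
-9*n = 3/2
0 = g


Then:
No Solution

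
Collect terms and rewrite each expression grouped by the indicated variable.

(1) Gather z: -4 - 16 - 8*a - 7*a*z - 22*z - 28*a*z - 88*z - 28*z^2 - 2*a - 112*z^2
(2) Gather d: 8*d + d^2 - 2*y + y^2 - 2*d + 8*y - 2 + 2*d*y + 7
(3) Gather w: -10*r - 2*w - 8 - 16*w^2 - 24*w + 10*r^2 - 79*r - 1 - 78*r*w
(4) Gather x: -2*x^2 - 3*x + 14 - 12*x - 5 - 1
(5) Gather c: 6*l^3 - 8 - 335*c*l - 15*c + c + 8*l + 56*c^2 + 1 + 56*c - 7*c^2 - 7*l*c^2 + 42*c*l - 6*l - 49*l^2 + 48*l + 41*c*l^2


(1) = -10*a - 140*z^2 + z*(-35*a - 110) - 20
(2) = d^2 + d*(2*y + 6) + y^2 + 6*y + 5
(3) = 10*r^2 - 89*r - 16*w^2 + w*(-78*r - 26) - 9
(4) = -2*x^2 - 15*x + 8
(5) = c^2*(49 - 7*l) + c*(41*l^2 - 293*l + 42) + 6*l^3 - 49*l^2 + 50*l - 7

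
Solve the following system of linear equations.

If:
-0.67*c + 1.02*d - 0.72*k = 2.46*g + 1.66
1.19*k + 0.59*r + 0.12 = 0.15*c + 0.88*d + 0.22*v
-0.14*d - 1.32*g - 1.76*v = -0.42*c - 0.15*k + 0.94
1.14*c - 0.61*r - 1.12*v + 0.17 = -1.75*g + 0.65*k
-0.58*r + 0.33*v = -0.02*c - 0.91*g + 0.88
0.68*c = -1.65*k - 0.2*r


Then:
c = -4.20
d = 3.27
g = 1.28
k = 1.87
r = -1.13
v = -2.59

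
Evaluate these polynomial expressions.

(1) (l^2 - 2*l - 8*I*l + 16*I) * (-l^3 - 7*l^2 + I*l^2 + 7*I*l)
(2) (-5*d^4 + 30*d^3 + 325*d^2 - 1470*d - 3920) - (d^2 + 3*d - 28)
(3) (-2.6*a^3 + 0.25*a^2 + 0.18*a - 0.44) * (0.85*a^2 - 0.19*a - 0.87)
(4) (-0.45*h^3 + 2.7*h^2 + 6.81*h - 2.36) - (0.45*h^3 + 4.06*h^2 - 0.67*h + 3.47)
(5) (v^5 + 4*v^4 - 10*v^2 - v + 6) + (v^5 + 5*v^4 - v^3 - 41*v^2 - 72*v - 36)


(1) = -l^5 - 5*l^4 + 9*I*l^4 + 22*l^3 + 45*I*l^3 + 40*l^2 - 126*I*l^2 - 112*l
(2) = -5*d^4 + 30*d^3 + 324*d^2 - 1473*d - 3892
(3) = -2.21*a^5 + 0.7065*a^4 + 2.3675*a^3 - 0.6257*a^2 - 0.073*a + 0.3828
(4) = -0.9*h^3 - 1.36*h^2 + 7.48*h - 5.83
(5) = 2*v^5 + 9*v^4 - v^3 - 51*v^2 - 73*v - 30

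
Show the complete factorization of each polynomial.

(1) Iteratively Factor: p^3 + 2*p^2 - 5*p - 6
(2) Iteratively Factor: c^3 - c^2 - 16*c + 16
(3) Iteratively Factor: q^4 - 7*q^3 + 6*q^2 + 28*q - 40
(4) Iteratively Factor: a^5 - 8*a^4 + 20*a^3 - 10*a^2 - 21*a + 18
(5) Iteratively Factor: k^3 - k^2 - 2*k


(1) = (p + 1)*(p^2 + p - 6) = (p - 2)*(p + 1)*(p + 3)
(2) = (c + 4)*(c^2 - 5*c + 4) = (c - 1)*(c + 4)*(c - 4)
(3) = (q - 5)*(q^3 - 2*q^2 - 4*q + 8) = (q - 5)*(q - 2)*(q^2 - 4) = (q - 5)*(q - 2)*(q + 2)*(q - 2)
(4) = (a + 1)*(a^4 - 9*a^3 + 29*a^2 - 39*a + 18) = (a - 3)*(a + 1)*(a^3 - 6*a^2 + 11*a - 6) = (a - 3)^2*(a + 1)*(a^2 - 3*a + 2) = (a - 3)^2*(a - 2)*(a + 1)*(a - 1)
(5) = (k - 2)*(k^2 + k) = k*(k - 2)*(k + 1)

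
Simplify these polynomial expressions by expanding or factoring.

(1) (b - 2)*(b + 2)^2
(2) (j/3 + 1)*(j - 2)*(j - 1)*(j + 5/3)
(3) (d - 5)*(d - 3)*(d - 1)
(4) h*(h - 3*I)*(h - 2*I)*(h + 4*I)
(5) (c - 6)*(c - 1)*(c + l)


(1) = b^3 + 2*b^2 - 4*b - 8
(2) = j^4/3 + 5*j^3/9 - 7*j^2/3 - 17*j/9 + 10/3
(3) = d^3 - 9*d^2 + 23*d - 15
(4) = h^4 - I*h^3 + 14*h^2 - 24*I*h
(5) = c^3 + c^2*l - 7*c^2 - 7*c*l + 6*c + 6*l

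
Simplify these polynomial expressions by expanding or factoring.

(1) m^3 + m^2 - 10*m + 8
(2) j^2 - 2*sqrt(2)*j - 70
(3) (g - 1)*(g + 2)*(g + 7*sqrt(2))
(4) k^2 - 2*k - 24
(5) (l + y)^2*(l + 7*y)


(1) = (m - 2)*(m - 1)*(m + 4)
(2) = (j - 7*sqrt(2))*(j + 5*sqrt(2))
(3) = g^3 + g^2 + 7*sqrt(2)*g^2 - 2*g + 7*sqrt(2)*g - 14*sqrt(2)
(4) = (k - 6)*(k + 4)
(5) = l^3 + 9*l^2*y + 15*l*y^2 + 7*y^3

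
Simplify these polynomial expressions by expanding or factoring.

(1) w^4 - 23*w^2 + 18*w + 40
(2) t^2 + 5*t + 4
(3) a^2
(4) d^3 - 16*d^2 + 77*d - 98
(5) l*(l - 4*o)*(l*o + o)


(1) = (w - 4)*(w - 2)*(w + 1)*(w + 5)
(2) = (t + 1)*(t + 4)
(3) = a^2
(4) = (d - 7)^2*(d - 2)
(5) = l^3*o - 4*l^2*o^2 + l^2*o - 4*l*o^2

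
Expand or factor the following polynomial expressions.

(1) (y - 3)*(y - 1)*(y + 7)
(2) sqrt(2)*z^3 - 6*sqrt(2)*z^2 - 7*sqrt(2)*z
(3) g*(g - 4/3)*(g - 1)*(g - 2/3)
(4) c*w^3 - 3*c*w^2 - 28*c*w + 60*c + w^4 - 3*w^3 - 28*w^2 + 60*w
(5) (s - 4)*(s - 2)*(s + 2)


(1) = y^3 + 3*y^2 - 25*y + 21
(2) = z*(z - 7)*(sqrt(2)*z + sqrt(2))
(3) = g^4 - 3*g^3 + 26*g^2/9 - 8*g/9
(4) = (c + w)*(w - 6)*(w - 2)*(w + 5)
(5) = s^3 - 4*s^2 - 4*s + 16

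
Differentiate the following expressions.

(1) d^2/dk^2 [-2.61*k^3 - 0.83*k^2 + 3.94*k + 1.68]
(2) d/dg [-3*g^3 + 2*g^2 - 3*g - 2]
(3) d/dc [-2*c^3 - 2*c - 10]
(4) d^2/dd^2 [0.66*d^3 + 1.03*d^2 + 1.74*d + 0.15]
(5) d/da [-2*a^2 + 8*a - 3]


(1) = -15.66*k - 1.66
(2) = -9*g^2 + 4*g - 3
(3) = -6*c^2 - 2
(4) = 3.96*d + 2.06
(5) = 8 - 4*a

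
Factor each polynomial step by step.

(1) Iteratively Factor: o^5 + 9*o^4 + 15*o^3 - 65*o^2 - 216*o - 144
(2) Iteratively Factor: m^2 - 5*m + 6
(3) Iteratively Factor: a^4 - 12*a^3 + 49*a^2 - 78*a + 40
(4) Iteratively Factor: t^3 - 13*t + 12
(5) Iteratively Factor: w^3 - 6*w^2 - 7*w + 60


(1) = (o + 4)*(o^4 + 5*o^3 - 5*o^2 - 45*o - 36) = (o + 3)*(o + 4)*(o^3 + 2*o^2 - 11*o - 12) = (o + 3)*(o + 4)^2*(o^2 - 2*o - 3) = (o + 1)*(o + 3)*(o + 4)^2*(o - 3)
(2) = (m - 3)*(m - 2)
(3) = (a - 4)*(a^3 - 8*a^2 + 17*a - 10) = (a - 4)*(a - 2)*(a^2 - 6*a + 5) = (a - 5)*(a - 4)*(a - 2)*(a - 1)
(4) = (t - 1)*(t^2 + t - 12) = (t - 1)*(t + 4)*(t - 3)
(5) = (w - 5)*(w^2 - w - 12) = (w - 5)*(w - 4)*(w + 3)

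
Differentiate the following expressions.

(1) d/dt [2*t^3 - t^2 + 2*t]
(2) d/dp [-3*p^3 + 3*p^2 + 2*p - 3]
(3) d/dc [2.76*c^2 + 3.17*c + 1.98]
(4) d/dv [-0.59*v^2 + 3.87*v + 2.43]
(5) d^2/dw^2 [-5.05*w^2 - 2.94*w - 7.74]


(1) = 6*t^2 - 2*t + 2
(2) = -9*p^2 + 6*p + 2
(3) = 5.52*c + 3.17
(4) = 3.87 - 1.18*v
(5) = -10.1000000000000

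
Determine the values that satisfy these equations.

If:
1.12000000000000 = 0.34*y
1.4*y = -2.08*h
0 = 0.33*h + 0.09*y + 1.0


Then:
No Solution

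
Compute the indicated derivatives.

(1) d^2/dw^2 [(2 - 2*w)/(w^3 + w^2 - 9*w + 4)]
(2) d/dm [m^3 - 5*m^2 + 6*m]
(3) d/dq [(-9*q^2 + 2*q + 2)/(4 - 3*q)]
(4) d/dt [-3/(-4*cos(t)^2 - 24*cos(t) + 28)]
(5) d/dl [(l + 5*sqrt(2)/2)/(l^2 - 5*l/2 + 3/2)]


(1) = 4*(-(w - 1)*(3*w^2 + 2*w - 9)^2 + (3*w^2 + 2*w + (w - 1)*(3*w + 1) - 9)*(w^3 + w^2 - 9*w + 4))/(w^3 + w^2 - 9*w + 4)^3
(2) = 3*m^2 - 10*m + 6
(3) = (27*q^2 - 72*q + 14)/(9*q^2 - 24*q + 16)
(4) = 3*(cos(t) + 3)*sin(t)/(2*(cos(t)^2 + 6*cos(t) - 7)^2)
(5) = (4*l^2 - 10*l - (2*l + 5*sqrt(2))*(4*l - 5) + 6)/(2*l^2 - 5*l + 3)^2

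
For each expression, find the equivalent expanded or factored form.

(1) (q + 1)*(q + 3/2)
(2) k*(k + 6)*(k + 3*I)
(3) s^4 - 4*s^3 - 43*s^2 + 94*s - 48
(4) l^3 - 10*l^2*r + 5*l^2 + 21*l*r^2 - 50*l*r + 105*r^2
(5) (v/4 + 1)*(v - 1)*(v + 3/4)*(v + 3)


(1) = q^2 + 5*q/2 + 3/2
(2) = k^3 + 6*k^2 + 3*I*k^2 + 18*I*k
(3) = (s - 8)*(s - 1)^2*(s + 6)
(4) = (l + 5)*(l - 7*r)*(l - 3*r)
(5) = v^4/4 + 27*v^3/16 + 19*v^2/8 - 33*v/16 - 9/4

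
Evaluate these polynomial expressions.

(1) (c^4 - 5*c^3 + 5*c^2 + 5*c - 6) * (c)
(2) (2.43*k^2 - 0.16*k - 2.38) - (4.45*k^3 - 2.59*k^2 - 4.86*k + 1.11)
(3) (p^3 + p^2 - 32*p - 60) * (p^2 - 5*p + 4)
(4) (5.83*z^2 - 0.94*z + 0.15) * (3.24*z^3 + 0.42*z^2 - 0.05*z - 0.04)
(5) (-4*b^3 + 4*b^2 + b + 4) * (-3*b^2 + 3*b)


(1) = c^5 - 5*c^4 + 5*c^3 + 5*c^2 - 6*c
(2) = -4.45*k^3 + 5.02*k^2 + 4.7*k - 3.49
(3) = p^5 - 4*p^4 - 33*p^3 + 104*p^2 + 172*p - 240
(4) = 18.8892*z^5 - 0.597*z^4 - 0.2003*z^3 - 0.1232*z^2 + 0.0301*z - 0.006
(5) = 12*b^5 - 24*b^4 + 9*b^3 - 9*b^2 + 12*b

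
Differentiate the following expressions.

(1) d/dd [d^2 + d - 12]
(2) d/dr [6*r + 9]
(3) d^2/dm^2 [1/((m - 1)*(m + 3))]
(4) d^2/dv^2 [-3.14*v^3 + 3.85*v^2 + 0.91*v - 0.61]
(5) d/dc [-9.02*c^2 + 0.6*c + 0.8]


(1) = 2*d + 1
(2) = 6
(3) = 2*((m - 1)^2 + (m - 1)*(m + 3) + (m + 3)^2)/((m - 1)^3*(m + 3)^3)
(4) = 7.7 - 18.84*v
(5) = 0.6 - 18.04*c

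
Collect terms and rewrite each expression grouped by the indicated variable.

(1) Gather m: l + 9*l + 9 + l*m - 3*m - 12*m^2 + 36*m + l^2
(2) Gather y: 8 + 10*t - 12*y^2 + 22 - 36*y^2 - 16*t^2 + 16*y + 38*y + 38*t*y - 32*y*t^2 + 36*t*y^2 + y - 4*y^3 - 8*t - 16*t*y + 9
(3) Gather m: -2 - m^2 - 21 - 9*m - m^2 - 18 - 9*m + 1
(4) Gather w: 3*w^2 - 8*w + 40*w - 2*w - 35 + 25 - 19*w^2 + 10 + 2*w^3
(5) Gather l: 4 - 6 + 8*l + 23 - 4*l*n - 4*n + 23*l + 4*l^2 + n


(1) = l^2 + 10*l - 12*m^2 + m*(l + 33) + 9
(2) = -16*t^2 + 2*t - 4*y^3 + y^2*(36*t - 48) + y*(-32*t^2 + 22*t + 55) + 39
(3) = -2*m^2 - 18*m - 40
(4) = 2*w^3 - 16*w^2 + 30*w
(5) = 4*l^2 + l*(31 - 4*n) - 3*n + 21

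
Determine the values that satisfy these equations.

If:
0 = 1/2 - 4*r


Then:
r = 1/8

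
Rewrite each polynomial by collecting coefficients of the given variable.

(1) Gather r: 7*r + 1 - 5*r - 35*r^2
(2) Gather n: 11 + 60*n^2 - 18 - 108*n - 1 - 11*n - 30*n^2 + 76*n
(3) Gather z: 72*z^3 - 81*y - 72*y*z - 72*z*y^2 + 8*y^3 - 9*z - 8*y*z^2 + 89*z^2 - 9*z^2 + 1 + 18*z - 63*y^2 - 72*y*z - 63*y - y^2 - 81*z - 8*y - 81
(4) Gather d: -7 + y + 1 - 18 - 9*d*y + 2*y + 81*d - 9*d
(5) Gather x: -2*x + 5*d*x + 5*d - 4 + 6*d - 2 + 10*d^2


(1) = -35*r^2 + 2*r + 1
(2) = 30*n^2 - 43*n - 8
(3) = 8*y^3 - 64*y^2 - 152*y + 72*z^3 + z^2*(80 - 8*y) + z*(-72*y^2 - 144*y - 72) - 80
(4) = d*(72 - 9*y) + 3*y - 24
(5) = 10*d^2 + 11*d + x*(5*d - 2) - 6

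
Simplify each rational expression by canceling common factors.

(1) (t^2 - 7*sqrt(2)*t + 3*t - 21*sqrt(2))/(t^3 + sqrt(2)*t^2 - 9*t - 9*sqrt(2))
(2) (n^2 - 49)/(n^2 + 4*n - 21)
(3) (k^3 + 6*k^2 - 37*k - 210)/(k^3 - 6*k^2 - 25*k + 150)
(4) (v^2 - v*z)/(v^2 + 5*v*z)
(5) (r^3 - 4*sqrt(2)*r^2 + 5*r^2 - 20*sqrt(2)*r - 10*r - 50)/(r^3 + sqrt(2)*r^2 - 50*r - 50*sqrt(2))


(1) = (t - 7*sqrt(2))/(t^2 + t*(-3 + sqrt(2)) - 3*sqrt(2))
(2) = (n - 7)/(n - 3)
(3) = (k + 7)/(k - 5)
(4) = (v - z)/(v + 5*z)
(5) = (r + 5)/(r + 5*sqrt(2))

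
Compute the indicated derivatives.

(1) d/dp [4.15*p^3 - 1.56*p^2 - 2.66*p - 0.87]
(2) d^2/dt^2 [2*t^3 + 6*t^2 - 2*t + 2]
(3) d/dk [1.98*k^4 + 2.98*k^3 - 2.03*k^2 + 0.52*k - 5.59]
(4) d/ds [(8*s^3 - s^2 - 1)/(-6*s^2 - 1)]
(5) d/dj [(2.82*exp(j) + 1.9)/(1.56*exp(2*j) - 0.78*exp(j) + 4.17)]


(1) = 12.45*p^2 - 3.12*p - 2.66
(2) = 12*t + 12
(3) = 7.92*k^3 + 8.94*k^2 - 4.06*k + 0.52
(4) = 2*s*(-24*s^3 - 12*s - 5)/(36*s^4 + 12*s^2 + 1)
(5) = (-4.3992*exp(2*j) - 5.928*exp(j) + 13.2414)*exp(j)/(2.4336*exp(4*j) - 2.4336*exp(3*j) + 13.6188*exp(2*j) - 6.5052*exp(j) + 17.3889)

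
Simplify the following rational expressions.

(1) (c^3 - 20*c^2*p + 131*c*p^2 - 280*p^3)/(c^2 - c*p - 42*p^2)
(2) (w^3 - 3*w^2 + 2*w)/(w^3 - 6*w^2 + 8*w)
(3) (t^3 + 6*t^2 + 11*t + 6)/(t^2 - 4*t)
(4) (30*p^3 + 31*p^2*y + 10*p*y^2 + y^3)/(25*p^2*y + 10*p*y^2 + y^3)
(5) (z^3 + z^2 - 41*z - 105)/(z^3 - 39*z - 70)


(1) = (c^2 - 13*c*p + 40*p^2)/(c + 6*p)
(2) = (w - 1)/(w - 4)
(3) = (t^3 + 6*t^2 + 11*t + 6)/(t^2 - 4*t)
(4) = (6*p^2 + 5*p*y + y^2)/(5*p*y + y^2)
(5) = (z + 3)/(z + 2)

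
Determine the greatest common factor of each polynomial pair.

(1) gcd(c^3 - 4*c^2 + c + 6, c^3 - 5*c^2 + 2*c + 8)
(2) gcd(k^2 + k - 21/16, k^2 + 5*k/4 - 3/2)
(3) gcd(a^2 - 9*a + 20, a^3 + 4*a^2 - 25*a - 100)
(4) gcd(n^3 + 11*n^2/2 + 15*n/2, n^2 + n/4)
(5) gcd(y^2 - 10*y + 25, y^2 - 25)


(1) = c^2 - c - 2
(2) = k - 3/4
(3) = a - 5
(4) = gcd(n*(n + 5/2)*(n + 3), n*(n + 1/4)) = n
(5) = gcd((y - 5)^2, (y - 5)*(y + 5)) = y - 5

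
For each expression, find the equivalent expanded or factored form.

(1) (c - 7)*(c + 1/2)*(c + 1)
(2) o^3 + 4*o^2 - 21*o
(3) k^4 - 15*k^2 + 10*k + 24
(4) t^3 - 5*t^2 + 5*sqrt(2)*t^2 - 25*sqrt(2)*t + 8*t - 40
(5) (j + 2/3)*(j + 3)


(1) = c^3 - 11*c^2/2 - 10*c - 7/2
(2) = o*(o - 3)*(o + 7)
(3) = (k - 3)*(k - 2)*(k + 1)*(k + 4)
(4) = (t - 5)*(t + sqrt(2))*(t + 4*sqrt(2))
(5) = j^2 + 11*j/3 + 2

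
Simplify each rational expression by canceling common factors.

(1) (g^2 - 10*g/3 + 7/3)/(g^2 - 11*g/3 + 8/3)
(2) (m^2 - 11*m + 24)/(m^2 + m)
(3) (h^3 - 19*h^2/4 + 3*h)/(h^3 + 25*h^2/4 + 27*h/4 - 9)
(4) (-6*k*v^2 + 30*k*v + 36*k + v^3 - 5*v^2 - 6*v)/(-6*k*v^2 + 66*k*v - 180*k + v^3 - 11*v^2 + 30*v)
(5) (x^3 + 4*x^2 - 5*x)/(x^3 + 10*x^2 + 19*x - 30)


(1) = (3*g - 7)/(3*g - 8)
(2) = (m^2 - 11*m + 24)/(m^2 + m)
(3) = (h^2 - 4*h)/(h^2 + 7*h + 12)
(4) = (v + 1)/(v - 5)
(5) = x/(x + 6)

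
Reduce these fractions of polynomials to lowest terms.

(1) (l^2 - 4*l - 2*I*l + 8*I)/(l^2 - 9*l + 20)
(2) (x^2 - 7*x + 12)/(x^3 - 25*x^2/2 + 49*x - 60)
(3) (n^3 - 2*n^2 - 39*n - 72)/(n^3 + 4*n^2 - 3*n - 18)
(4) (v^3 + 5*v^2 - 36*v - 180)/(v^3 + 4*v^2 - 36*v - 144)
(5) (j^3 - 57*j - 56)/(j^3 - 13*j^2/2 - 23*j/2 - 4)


(1) = (l - 2*I)/(l - 5)
(2) = (2*x - 6)/(2*x^2 - 17*x + 30)
(3) = (n - 8)/(n - 2)
(4) = (v + 5)/(v + 4)
(5) = (2*j + 14)/(2*j + 1)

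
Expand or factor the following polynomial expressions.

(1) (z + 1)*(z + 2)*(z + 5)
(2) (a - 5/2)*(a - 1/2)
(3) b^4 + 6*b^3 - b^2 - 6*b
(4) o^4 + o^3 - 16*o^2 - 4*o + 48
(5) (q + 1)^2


(1) = z^3 + 8*z^2 + 17*z + 10
(2) = a^2 - 3*a + 5/4
(3) = b*(b - 1)*(b + 1)*(b + 6)
(4) = (o - 3)*(o - 2)*(o + 2)*(o + 4)
(5) = q^2 + 2*q + 1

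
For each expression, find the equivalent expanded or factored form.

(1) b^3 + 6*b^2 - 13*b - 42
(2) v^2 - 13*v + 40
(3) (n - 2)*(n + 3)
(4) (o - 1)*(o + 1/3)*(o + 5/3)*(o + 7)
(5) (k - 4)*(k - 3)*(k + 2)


(1) = (b - 3)*(b + 2)*(b + 7)
(2) = (v - 8)*(v - 5)
(3) = n^2 + n - 6
(4) = o^4 + 8*o^3 + 50*o^2/9 - 32*o/3 - 35/9
(5) = k^3 - 5*k^2 - 2*k + 24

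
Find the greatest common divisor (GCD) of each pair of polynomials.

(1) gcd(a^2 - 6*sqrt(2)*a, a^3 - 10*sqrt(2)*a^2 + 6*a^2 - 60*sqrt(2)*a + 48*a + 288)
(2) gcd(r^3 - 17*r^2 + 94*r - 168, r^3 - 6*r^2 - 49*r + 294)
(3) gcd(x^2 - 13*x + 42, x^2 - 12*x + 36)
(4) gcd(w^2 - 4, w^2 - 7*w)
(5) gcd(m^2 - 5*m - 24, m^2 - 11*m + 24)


(1) = a - 6*sqrt(2)
(2) = gcd((r - 7)*(r - 6)*(r - 4), (r - 7)*(r - 6)*(r + 7)) = r^2 - 13*r + 42
(3) = x - 6
(4) = gcd((w - 2)*(w + 2), w*(w - 7)) = 1
(5) = m - 8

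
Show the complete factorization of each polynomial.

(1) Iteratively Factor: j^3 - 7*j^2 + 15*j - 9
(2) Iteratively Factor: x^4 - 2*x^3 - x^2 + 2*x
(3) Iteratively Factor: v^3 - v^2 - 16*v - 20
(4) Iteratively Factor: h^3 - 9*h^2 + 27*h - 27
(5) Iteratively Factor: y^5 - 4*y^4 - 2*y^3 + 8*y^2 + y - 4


(1) = (j - 3)*(j^2 - 4*j + 3) = (j - 3)^2*(j - 1)
(2) = (x + 1)*(x^3 - 3*x^2 + 2*x) = (x - 2)*(x + 1)*(x^2 - x) = (x - 2)*(x - 1)*(x + 1)*(x)
(3) = (v + 2)*(v^2 - 3*v - 10) = (v - 5)*(v + 2)*(v + 2)
(4) = (h - 3)*(h^2 - 6*h + 9) = (h - 3)^2*(h - 3)
(5) = (y + 1)*(y^4 - 5*y^3 + 3*y^2 + 5*y - 4) = (y - 1)*(y + 1)*(y^3 - 4*y^2 - y + 4) = (y - 1)*(y + 1)^2*(y^2 - 5*y + 4) = (y - 1)^2*(y + 1)^2*(y - 4)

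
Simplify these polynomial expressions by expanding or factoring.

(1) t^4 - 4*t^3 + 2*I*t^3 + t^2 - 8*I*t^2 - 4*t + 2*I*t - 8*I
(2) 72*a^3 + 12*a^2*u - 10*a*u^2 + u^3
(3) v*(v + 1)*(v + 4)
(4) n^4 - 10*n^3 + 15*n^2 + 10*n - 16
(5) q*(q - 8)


(1) = (t - 4)*(t - I)*(t + I)*(t + 2*I)
(2) = (-6*a + u)^2*(2*a + u)
(3) = v^3 + 5*v^2 + 4*v
(4) = (n - 8)*(n - 2)*(n - 1)*(n + 1)
(5) = q^2 - 8*q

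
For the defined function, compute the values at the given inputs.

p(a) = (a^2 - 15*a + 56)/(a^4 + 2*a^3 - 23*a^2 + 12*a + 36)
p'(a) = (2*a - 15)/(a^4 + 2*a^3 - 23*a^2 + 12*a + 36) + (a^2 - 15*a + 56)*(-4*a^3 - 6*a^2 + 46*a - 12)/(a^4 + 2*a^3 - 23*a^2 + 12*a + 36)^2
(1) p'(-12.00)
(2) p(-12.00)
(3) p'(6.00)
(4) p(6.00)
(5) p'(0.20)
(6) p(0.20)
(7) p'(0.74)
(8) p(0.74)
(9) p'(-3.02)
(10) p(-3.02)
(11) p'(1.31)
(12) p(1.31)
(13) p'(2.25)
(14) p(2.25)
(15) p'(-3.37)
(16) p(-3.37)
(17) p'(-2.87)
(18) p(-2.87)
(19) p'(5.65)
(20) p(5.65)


(1) = 0.01
(2) = 0.03
(3) = -0.00
(4) = 0.00
(5) = -0.51
(6) = 1.41
(7) = 0.29
(8) = 1.36
(9) = -0.20
(10) = -0.61
(11) = 2.22
(12) = 1.93
(13) = 18.91
(14) = -5.43
(15) = -0.11
(16) = -0.55
(17) = -0.25
(18) = -0.64
(19) = -0.01
(20) = 0.00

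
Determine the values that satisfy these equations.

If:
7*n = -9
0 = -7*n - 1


Then:
No Solution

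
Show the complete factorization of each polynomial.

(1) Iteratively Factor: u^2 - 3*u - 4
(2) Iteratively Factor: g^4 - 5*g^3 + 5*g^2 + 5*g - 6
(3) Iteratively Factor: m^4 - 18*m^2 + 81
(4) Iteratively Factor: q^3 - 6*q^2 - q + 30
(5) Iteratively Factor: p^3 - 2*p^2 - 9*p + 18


(1) = (u - 4)*(u + 1)
(2) = (g - 3)*(g^3 - 2*g^2 - g + 2) = (g - 3)*(g - 1)*(g^2 - g - 2) = (g - 3)*(g - 1)*(g + 1)*(g - 2)
(3) = (m + 3)*(m^3 - 3*m^2 - 9*m + 27) = (m - 3)*(m + 3)*(m^2 - 9) = (m - 3)^2*(m + 3)*(m + 3)
(4) = (q - 5)*(q^2 - q - 6) = (q - 5)*(q - 3)*(q + 2)
(5) = (p - 3)*(p^2 + p - 6) = (p - 3)*(p - 2)*(p + 3)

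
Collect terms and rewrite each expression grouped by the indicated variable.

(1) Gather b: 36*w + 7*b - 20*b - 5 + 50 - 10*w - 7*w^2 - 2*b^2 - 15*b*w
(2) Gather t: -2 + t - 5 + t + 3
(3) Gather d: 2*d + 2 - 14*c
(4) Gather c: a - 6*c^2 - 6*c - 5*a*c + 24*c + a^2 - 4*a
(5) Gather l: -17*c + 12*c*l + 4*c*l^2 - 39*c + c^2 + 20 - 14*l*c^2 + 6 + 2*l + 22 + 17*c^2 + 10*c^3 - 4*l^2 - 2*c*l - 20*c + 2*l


(1) = -2*b^2 + b*(-15*w - 13) - 7*w^2 + 26*w + 45
(2) = 2*t - 4
(3) = -14*c + 2*d + 2
(4) = a^2 - 3*a - 6*c^2 + c*(18 - 5*a)
(5) = 10*c^3 + 18*c^2 - 76*c + l^2*(4*c - 4) + l*(-14*c^2 + 10*c + 4) + 48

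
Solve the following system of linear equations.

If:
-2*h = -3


Then:
h = 3/2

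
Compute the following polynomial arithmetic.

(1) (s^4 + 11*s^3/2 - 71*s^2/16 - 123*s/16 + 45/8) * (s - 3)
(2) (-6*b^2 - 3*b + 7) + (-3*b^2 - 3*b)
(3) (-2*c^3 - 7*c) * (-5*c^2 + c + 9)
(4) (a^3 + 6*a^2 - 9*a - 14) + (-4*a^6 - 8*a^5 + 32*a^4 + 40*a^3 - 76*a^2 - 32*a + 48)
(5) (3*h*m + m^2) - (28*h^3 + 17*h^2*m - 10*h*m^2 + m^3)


(1) = s^5 + 5*s^4/2 - 335*s^3/16 + 45*s^2/8 + 459*s/16 - 135/8
(2) = -9*b^2 - 6*b + 7
(3) = 10*c^5 - 2*c^4 + 17*c^3 - 7*c^2 - 63*c
(4) = -4*a^6 - 8*a^5 + 32*a^4 + 41*a^3 - 70*a^2 - 41*a + 34
(5) = -28*h^3 - 17*h^2*m + 10*h*m^2 + 3*h*m - m^3 + m^2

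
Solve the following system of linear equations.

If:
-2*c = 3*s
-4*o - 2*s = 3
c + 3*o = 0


Then:
c = 9/8
o = -3/8
s = -3/4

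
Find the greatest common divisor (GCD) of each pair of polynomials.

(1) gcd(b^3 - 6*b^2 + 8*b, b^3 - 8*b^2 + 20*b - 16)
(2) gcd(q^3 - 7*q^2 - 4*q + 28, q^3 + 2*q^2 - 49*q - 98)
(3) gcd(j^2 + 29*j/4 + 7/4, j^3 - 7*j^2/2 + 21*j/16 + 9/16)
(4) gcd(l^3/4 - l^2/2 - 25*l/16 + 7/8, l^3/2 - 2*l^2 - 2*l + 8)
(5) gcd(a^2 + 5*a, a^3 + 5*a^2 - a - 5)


(1) = gcd(b*(b - 4)*(b - 2), (b - 4)*(b - 2)^2) = b^2 - 6*b + 8
(2) = q^2 - 5*q - 14
(3) = j + 1/4
(4) = gcd((l/4 + 1/2)*(l - 7/2)*(l - 1/2), (l/2 + 1)*(l - 4)*(l - 2)) = l + 2
(5) = a + 5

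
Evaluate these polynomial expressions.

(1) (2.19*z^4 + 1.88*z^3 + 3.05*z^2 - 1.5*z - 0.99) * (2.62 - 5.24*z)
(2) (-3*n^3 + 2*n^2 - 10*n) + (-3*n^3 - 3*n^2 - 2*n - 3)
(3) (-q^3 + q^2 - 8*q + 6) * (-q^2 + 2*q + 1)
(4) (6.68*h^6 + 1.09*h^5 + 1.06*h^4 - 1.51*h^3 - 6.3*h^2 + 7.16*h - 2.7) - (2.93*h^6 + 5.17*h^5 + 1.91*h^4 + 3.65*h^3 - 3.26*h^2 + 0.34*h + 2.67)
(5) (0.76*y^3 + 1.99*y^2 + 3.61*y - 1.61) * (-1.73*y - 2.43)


(1) = -11.4756*z^5 - 4.1134*z^4 - 11.0564*z^3 + 15.851*z^2 + 1.2576*z - 2.5938
(2) = -6*n^3 - n^2 - 12*n - 3
(3) = q^5 - 3*q^4 + 9*q^3 - 21*q^2 + 4*q + 6
(4) = 3.75*h^6 - 4.08*h^5 - 0.85*h^4 - 5.16*h^3 - 3.04*h^2 + 6.82*h - 5.37
(5) = -1.3148*y^4 - 5.2895*y^3 - 11.081*y^2 - 5.987*y + 3.9123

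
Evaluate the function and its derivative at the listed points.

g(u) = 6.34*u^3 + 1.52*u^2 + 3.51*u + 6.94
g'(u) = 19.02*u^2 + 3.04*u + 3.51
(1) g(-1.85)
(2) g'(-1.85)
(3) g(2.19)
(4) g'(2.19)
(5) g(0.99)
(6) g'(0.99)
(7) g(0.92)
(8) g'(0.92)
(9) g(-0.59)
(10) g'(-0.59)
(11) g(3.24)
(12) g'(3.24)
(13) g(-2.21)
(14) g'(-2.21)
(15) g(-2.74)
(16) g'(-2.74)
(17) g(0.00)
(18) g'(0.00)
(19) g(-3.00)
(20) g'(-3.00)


(1) = -34.49
(2) = 62.98
(3) = 88.51
(4) = 101.39
(5) = 18.06
(6) = 25.16
(7) = 16.39
(8) = 22.41
(9) = 4.10
(10) = 8.34
(11) = 249.91
(12) = 213.02
(13) = -61.83
(14) = 89.69
(15) = -121.68
(16) = 137.97
(17) = 6.94
(18) = 3.51
(19) = -161.09
(20) = 165.57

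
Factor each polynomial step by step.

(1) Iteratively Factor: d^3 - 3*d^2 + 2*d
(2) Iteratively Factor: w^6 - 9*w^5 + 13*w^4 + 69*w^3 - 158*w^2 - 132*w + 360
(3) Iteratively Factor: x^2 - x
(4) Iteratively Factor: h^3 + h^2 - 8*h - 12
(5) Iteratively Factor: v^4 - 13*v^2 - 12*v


(1) = (d)*(d^2 - 3*d + 2) = d*(d - 2)*(d - 1)
(2) = (w - 3)*(w^5 - 6*w^4 - 5*w^3 + 54*w^2 + 4*w - 120) = (w - 3)*(w - 2)*(w^4 - 4*w^3 - 13*w^2 + 28*w + 60) = (w - 3)*(w - 2)*(w + 2)*(w^3 - 6*w^2 - w + 30) = (w - 3)^2*(w - 2)*(w + 2)*(w^2 - 3*w - 10) = (w - 5)*(w - 3)^2*(w - 2)*(w + 2)*(w + 2)
(3) = (x - 1)*(x)
(4) = (h + 2)*(h^2 - h - 6) = (h - 3)*(h + 2)*(h + 2)
(5) = (v + 3)*(v^3 - 3*v^2 - 4*v) = (v - 4)*(v + 3)*(v^2 + v) = (v - 4)*(v + 1)*(v + 3)*(v)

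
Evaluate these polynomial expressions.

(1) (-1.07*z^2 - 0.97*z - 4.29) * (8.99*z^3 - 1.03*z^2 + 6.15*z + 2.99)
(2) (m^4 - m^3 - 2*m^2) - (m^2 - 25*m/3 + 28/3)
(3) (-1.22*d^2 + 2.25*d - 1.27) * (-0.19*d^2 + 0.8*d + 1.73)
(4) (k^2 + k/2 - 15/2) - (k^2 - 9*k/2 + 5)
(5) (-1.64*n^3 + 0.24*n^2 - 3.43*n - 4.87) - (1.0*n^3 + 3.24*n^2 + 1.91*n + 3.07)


(1) = -9.6193*z^5 - 7.6182*z^4 - 44.1485*z^3 - 4.7461*z^2 - 29.2838*z - 12.8271
(2) = m^4 - m^3 - 3*m^2 + 25*m/3 - 28/3
(3) = 0.2318*d^4 - 1.4035*d^3 - 0.0693*d^2 + 2.8765*d - 2.1971
(4) = 5*k - 25/2
(5) = -2.64*n^3 - 3.0*n^2 - 5.34*n - 7.94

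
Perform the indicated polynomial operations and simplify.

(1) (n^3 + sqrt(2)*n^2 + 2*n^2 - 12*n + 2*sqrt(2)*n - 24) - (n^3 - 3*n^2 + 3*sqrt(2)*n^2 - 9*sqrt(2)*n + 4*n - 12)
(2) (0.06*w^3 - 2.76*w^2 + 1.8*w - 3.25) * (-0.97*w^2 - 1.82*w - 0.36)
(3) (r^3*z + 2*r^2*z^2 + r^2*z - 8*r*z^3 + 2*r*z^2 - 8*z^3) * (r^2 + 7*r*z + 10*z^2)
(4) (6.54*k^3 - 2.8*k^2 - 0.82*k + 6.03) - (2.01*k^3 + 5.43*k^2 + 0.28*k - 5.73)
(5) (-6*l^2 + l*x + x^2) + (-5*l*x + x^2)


(1) = -2*sqrt(2)*n^2 + 5*n^2 - 16*n + 11*sqrt(2)*n - 12
(2) = -0.0582*w^5 + 2.568*w^4 + 3.2556*w^3 + 0.8701*w^2 + 5.267*w + 1.17
(3) = r^5*z + 9*r^4*z^2 + r^4*z + 16*r^3*z^3 + 9*r^3*z^2 - 36*r^2*z^4 + 16*r^2*z^3 - 80*r*z^5 - 36*r*z^4 - 80*z^5
(4) = 4.53*k^3 - 8.23*k^2 - 1.1*k + 11.76
(5) = -6*l^2 - 4*l*x + 2*x^2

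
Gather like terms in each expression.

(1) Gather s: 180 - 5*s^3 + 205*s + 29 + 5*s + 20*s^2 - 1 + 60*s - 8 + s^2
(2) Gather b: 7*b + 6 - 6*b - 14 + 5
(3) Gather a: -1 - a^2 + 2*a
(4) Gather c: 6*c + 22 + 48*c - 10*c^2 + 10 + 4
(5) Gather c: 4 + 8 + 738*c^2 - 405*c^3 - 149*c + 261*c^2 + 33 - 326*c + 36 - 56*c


(1) = -5*s^3 + 21*s^2 + 270*s + 200
(2) = b - 3
(3) = -a^2 + 2*a - 1
(4) = -10*c^2 + 54*c + 36
(5) = -405*c^3 + 999*c^2 - 531*c + 81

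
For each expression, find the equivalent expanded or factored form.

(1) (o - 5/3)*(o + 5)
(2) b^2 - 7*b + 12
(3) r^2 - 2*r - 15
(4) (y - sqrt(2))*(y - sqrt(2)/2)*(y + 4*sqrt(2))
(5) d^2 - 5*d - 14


(1) = o^2 + 10*o/3 - 25/3
(2) = (b - 4)*(b - 3)
(3) = (r - 5)*(r + 3)
(4) = y^3 + 5*sqrt(2)*y^2/2 - 11*y + 4*sqrt(2)
(5) = (d - 7)*(d + 2)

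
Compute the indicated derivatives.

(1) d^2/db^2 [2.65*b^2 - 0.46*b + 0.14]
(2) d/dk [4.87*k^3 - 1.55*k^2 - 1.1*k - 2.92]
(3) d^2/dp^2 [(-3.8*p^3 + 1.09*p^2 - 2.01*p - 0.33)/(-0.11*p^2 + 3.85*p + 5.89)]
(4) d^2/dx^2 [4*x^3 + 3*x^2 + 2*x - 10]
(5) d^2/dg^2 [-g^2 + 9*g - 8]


(1) = 5.30000000000000
(2) = 14.61*k^2 - 3.1*k - 1.1
(3) = (116.700452*p^3 + 512.810892*p^2 + 797.955024*p - 156.577844)/(0.001331*p^6 - 0.139755*p^5 + 4.677618*p^4 - 42.100135*p^3 - 250.465182*p^2 - 400.693755*p - 204.336469)
(4) = 24*x + 6
(5) = -2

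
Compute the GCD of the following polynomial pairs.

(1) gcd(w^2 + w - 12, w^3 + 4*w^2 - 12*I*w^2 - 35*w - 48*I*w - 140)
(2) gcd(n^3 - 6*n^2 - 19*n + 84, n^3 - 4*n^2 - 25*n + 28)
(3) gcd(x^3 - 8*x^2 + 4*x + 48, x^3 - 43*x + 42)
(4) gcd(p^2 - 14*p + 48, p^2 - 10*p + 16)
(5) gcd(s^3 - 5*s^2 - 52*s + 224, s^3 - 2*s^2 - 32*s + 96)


(1) = w + 4
(2) = n^2 - 3*n - 28
(3) = x - 6
(4) = gcd((p - 8)*(p - 6), (p - 8)*(p - 2)) = p - 8
(5) = s - 4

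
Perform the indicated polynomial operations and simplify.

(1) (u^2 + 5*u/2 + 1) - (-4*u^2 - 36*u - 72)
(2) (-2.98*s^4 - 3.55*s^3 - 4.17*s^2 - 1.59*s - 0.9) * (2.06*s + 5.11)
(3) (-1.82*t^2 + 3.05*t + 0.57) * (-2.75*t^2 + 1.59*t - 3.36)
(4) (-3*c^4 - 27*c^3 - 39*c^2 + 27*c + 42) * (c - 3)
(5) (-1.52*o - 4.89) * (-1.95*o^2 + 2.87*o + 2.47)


(1) = 5*u^2 + 77*u/2 + 73
(2) = -6.1388*s^5 - 22.5408*s^4 - 26.7307*s^3 - 24.5841*s^2 - 9.9789*s - 4.599
(3) = 5.005*t^4 - 11.2813*t^3 + 9.3972*t^2 - 9.3417*t - 1.9152
(4) = -3*c^5 - 18*c^4 + 42*c^3 + 144*c^2 - 39*c - 126
(5) = 2.964*o^3 + 5.1731*o^2 - 17.7887*o - 12.0783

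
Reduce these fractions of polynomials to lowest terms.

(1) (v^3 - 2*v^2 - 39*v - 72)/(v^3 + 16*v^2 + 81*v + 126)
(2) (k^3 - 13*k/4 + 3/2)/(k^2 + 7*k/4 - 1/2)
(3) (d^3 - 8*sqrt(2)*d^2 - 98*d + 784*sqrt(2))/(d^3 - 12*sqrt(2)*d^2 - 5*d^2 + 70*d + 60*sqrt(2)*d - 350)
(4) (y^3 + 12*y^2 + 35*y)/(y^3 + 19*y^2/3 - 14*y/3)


(1) = (v^2 - 5*v - 24)/(v^2 + 13*v + 42)
(2) = (4*k^2 - 8*k + 3)/(4*k - 1)
(3) = (d^2 - sqrt(2)*d - 112)/(d^2 + d*(-5*sqrt(2) - 5) + 25*sqrt(2))
(4) = (3*y + 15)/(3*y - 2)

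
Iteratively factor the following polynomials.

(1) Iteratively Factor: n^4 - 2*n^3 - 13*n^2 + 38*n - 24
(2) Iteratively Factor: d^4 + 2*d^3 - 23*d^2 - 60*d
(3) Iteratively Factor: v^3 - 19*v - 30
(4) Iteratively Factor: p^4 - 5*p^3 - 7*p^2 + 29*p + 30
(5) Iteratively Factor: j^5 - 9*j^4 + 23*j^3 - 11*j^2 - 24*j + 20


(1) = (n - 1)*(n^3 - n^2 - 14*n + 24) = (n - 1)*(n + 4)*(n^2 - 5*n + 6) = (n - 3)*(n - 1)*(n + 4)*(n - 2)
(2) = (d)*(d^3 + 2*d^2 - 23*d - 60) = d*(d + 4)*(d^2 - 2*d - 15) = d*(d + 3)*(d + 4)*(d - 5)
(3) = (v + 3)*(v^2 - 3*v - 10) = (v + 2)*(v + 3)*(v - 5)
(4) = (p - 5)*(p^3 - 7*p - 6) = (p - 5)*(p + 1)*(p^2 - p - 6) = (p - 5)*(p + 1)*(p + 2)*(p - 3)
(5) = (j - 5)*(j^4 - 4*j^3 + 3*j^2 + 4*j - 4) = (j - 5)*(j + 1)*(j^3 - 5*j^2 + 8*j - 4) = (j - 5)*(j - 2)*(j + 1)*(j^2 - 3*j + 2) = (j - 5)*(j - 2)^2*(j + 1)*(j - 1)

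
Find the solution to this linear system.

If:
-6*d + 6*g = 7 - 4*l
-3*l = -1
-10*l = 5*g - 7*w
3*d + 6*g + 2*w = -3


Then:
d = -691/657
g = -47/438
l = 1/3
w = 175/438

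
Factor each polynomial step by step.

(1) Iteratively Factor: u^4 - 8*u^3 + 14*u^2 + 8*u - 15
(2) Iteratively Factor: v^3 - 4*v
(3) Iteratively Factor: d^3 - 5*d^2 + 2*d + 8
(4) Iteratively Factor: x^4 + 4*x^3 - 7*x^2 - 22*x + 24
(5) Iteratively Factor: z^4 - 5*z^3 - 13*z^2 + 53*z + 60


(1) = (u + 1)*(u^3 - 9*u^2 + 23*u - 15) = (u - 3)*(u + 1)*(u^2 - 6*u + 5) = (u - 5)*(u - 3)*(u + 1)*(u - 1)
(2) = (v - 2)*(v^2 + 2*v) = v*(v - 2)*(v + 2)
(3) = (d - 2)*(d^2 - 3*d - 4) = (d - 4)*(d - 2)*(d + 1)
(4) = (x + 3)*(x^3 + x^2 - 10*x + 8) = (x - 2)*(x + 3)*(x^2 + 3*x - 4) = (x - 2)*(x - 1)*(x + 3)*(x + 4)
(5) = (z + 1)*(z^3 - 6*z^2 - 7*z + 60) = (z + 1)*(z + 3)*(z^2 - 9*z + 20) = (z - 4)*(z + 1)*(z + 3)*(z - 5)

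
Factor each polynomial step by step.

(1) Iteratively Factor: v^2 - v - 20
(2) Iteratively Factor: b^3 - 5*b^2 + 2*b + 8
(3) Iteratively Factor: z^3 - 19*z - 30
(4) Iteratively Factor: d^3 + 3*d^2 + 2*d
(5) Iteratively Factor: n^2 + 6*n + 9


(1) = (v + 4)*(v - 5)
(2) = (b - 4)*(b^2 - b - 2) = (b - 4)*(b - 2)*(b + 1)
(3) = (z + 3)*(z^2 - 3*z - 10) = (z - 5)*(z + 3)*(z + 2)
(4) = (d + 1)*(d^2 + 2*d) = (d + 1)*(d + 2)*(d)
(5) = (n + 3)*(n + 3)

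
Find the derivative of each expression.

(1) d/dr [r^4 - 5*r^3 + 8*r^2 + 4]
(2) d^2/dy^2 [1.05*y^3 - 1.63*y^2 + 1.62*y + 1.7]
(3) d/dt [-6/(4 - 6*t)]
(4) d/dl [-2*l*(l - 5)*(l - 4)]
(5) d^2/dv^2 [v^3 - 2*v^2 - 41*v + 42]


(1) = r*(4*r^2 - 15*r + 16)
(2) = 6.3*y - 3.26
(3) = -9/(3*t - 2)^2
(4) = -6*l^2 + 36*l - 40
(5) = 6*v - 4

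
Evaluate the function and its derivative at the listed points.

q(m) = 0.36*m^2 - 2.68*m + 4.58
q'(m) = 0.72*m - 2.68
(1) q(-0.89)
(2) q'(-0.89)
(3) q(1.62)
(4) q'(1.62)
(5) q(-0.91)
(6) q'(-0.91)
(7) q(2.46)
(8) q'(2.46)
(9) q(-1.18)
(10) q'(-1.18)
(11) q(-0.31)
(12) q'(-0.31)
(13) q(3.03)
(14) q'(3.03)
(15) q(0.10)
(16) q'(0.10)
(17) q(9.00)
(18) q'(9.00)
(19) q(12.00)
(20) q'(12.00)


(1) = 7.25
(2) = -3.32
(3) = 1.18
(4) = -1.51
(5) = 7.32
(6) = -3.34
(7) = 0.17
(8) = -0.91
(9) = 8.24
(10) = -3.53
(11) = 5.45
(12) = -2.90
(13) = -0.24
(14) = -0.50
(15) = 4.32
(16) = -2.61
(17) = 9.62
(18) = 3.80
(19) = 24.26
(20) = 5.96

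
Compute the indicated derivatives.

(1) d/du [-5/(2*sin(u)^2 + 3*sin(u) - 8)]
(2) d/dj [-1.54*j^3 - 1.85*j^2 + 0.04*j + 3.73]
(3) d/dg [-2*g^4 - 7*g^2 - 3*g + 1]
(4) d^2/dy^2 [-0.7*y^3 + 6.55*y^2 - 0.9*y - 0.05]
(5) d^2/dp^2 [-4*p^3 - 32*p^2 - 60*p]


(1) = 5*(4*sin(u) + 3)*cos(u)/(3*sin(u) - cos(2*u) - 7)^2
(2) = -4.62*j^2 - 3.7*j + 0.04
(3) = -8*g^3 - 14*g - 3
(4) = 13.1 - 4.2*y
(5) = -24*p - 64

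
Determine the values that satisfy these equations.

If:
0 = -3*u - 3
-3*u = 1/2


Then:
No Solution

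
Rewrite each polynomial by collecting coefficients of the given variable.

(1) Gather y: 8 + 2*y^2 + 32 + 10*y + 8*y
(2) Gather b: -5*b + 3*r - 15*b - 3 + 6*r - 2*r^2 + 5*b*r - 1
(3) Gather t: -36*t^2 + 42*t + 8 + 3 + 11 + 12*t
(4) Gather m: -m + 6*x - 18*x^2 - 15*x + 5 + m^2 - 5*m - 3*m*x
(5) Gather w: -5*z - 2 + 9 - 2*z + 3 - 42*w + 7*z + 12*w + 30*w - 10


(1) = 2*y^2 + 18*y + 40
(2) = b*(5*r - 20) - 2*r^2 + 9*r - 4
(3) = -36*t^2 + 54*t + 22
(4) = m^2 + m*(-3*x - 6) - 18*x^2 - 9*x + 5
(5) = 0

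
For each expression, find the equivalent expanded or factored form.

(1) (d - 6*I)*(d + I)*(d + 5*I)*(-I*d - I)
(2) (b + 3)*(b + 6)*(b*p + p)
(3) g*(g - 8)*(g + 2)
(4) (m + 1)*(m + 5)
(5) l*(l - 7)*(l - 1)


(1) = -I*d^4 - I*d^3 - 31*I*d^2 + 30*d - 31*I*d + 30
(2) = b^3*p + 10*b^2*p + 27*b*p + 18*p
(3) = g^3 - 6*g^2 - 16*g
(4) = m^2 + 6*m + 5
(5) = l^3 - 8*l^2 + 7*l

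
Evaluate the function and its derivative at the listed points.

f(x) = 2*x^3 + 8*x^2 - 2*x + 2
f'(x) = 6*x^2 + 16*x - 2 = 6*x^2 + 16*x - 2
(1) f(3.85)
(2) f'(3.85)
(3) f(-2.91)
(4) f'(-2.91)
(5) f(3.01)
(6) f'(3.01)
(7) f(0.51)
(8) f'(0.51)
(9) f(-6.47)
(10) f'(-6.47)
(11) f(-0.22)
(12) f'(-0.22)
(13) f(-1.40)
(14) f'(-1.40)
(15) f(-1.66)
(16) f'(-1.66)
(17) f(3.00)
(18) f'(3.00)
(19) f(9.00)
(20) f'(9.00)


(1) = 227.01
(2) = 148.53
(3) = 26.28
(4) = 2.25
(5) = 123.00
(6) = 100.52
(7) = 3.33
(8) = 7.72
(9) = -191.85
(10) = 145.65
(11) = 2.81
(12) = -5.23
(13) = 14.99
(14) = -12.64
(15) = 18.22
(16) = -12.03
(17) = 122.00
(18) = 100.00
(19) = 2090.00
(20) = 628.00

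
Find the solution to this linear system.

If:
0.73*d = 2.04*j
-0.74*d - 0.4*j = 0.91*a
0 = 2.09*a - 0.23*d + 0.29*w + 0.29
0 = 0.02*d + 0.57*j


Then:
a = 0.00
d = 0.00
j = 0.00
w = -1.00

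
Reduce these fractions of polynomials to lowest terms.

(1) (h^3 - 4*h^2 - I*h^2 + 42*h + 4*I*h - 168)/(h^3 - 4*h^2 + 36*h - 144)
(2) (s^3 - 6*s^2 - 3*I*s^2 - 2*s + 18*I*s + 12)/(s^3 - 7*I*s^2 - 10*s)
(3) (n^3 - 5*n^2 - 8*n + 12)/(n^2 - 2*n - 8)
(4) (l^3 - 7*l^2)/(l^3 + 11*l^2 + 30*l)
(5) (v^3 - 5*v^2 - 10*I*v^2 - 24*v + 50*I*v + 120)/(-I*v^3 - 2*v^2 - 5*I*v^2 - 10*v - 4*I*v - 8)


(1) = (h - 7*I)/(h - 6*I)
(2) = (s^2 + s*(-6 - I) + 6*I)/(s^2 - 5*I*s)
(3) = (n^2 - 7*n + 6)/(n - 4)
(4) = (l^2 - 7*l)/(l^2 + 11*l + 30)
(5) = (I*v^3 + v^2*(10 - 5*I) + v*(-50 - 24*I) + 120*I)/(v^3 + v^2*(5 - 2*I) + v*(4 - 10*I) - 8*I)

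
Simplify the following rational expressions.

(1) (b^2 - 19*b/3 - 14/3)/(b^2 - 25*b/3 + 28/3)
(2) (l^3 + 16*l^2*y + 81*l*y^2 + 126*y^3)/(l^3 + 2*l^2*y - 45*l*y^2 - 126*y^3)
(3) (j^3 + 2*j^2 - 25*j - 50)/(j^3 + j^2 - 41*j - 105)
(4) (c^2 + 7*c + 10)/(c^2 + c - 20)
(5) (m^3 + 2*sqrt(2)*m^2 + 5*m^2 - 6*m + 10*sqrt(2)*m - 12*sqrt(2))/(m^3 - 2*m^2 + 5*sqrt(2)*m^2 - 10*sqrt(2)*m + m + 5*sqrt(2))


(1) = (3*b + 2)/(3*b - 4)
(2) = (-l - 7*y)/(-l + 7*y)
(3) = (j^2 - 3*j - 10)/(j^2 - 4*j - 21)
(4) = (c + 2)/(c - 4)
(5) = (m^2 + m*(2*sqrt(2) + 6) + 12*sqrt(2))/(m^2 + m*(-1 + 5*sqrt(2)) - 5*sqrt(2))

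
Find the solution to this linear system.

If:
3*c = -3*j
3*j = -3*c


Then:
c = -j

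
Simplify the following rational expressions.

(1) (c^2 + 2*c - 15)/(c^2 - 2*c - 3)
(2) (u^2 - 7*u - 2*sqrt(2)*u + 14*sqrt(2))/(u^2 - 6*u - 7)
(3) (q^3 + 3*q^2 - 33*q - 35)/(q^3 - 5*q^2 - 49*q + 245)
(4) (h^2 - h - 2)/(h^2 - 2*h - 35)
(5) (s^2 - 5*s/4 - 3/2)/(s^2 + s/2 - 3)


(1) = (c + 5)/(c + 1)
(2) = (u - 2*sqrt(2))/(u + 1)
(3) = (q + 1)/(q - 7)
(4) = (h^2 - h - 2)/(h^2 - 2*h - 35)
(5) = (4*s^2 - 5*s - 6)/(4*s^2 + 2*s - 12)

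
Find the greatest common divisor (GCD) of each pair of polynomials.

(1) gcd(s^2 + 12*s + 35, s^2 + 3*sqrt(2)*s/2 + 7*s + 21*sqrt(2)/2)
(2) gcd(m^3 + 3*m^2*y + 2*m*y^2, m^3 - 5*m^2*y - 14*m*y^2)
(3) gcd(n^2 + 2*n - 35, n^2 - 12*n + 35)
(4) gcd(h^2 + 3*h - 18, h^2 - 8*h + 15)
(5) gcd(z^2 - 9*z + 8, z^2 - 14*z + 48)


(1) = gcd((s + 5)*(s + 7), (s + 7)*(s + 3*sqrt(2)/2)) = s + 7
(2) = gcd(m*(m + y)*(m + 2*y), m*(m - 7*y)*(m + 2*y)) = m^2 + 2*m*y
(3) = gcd((n - 5)*(n + 7), (n - 7)*(n - 5)) = n - 5
(4) = gcd((h - 3)*(h + 6), (h - 5)*(h - 3)) = h - 3
(5) = z - 8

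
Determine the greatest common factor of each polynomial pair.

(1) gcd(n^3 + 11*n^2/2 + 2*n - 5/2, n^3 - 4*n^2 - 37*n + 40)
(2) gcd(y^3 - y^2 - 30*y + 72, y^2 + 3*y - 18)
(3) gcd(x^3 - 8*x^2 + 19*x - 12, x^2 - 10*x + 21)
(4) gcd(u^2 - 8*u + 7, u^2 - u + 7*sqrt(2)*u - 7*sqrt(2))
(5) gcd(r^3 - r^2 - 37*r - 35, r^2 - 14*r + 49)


(1) = gcd((n - 1/2)*(n + 1)*(n + 5), (n - 8)*(n - 1)*(n + 5)) = n + 5
(2) = y^2 + 3*y - 18
(3) = x - 3
(4) = gcd((u - 7)*(u - 1), (u - 1)*(u + 7*sqrt(2))) = u - 1
(5) = gcd((r - 7)*(r + 1)*(r + 5), (r - 7)^2) = r - 7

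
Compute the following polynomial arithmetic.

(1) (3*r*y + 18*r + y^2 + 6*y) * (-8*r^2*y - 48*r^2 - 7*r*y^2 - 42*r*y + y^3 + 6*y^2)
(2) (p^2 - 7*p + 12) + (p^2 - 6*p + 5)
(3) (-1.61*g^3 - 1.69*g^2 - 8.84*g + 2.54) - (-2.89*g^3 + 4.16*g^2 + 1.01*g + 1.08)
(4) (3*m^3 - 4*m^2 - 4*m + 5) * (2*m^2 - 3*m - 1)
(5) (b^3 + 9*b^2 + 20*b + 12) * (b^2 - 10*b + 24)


(1) = -24*r^3*y^2 - 288*r^3*y - 864*r^3 - 29*r^2*y^3 - 348*r^2*y^2 - 1044*r^2*y - 4*r*y^4 - 48*r*y^3 - 144*r*y^2 + y^5 + 12*y^4 + 36*y^3
(2) = 2*p^2 - 13*p + 17
(3) = 1.28*g^3 - 5.85*g^2 - 9.85*g + 1.46
(4) = 6*m^5 - 17*m^4 + m^3 + 26*m^2 - 11*m - 5
(5) = b^5 - b^4 - 46*b^3 + 28*b^2 + 360*b + 288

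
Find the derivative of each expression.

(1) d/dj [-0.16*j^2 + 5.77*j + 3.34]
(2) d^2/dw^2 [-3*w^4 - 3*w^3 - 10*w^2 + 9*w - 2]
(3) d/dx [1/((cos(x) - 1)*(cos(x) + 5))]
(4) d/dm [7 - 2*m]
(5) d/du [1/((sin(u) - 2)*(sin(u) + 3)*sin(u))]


(1) = 5.77 - 0.32*j
(2) = -36*w^2 - 18*w - 20
(3) = 2*(cos(x) + 2)*sin(x)/((cos(x) - 1)^2*(cos(x) + 5)^2)
(4) = -2
(5) = (-3*cos(u) - 2/tan(u) + 6*cos(u)/sin(u)^2)/((sin(u) - 2)^2*(sin(u) + 3)^2)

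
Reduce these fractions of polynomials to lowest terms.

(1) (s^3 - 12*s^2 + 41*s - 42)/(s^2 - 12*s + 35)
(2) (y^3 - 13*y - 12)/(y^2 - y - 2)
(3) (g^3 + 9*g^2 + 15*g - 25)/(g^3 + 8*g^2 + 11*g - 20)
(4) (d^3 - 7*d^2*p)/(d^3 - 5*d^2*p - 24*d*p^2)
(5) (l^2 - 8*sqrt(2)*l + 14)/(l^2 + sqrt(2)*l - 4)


(1) = (s^2 - 5*s + 6)/(s - 5)
(2) = (y^2 - y - 12)/(y - 2)
(3) = (g + 5)/(g + 4)
(4) = (-d^2 + 7*d*p)/(-d^2 + 5*d*p + 24*p^2)
(5) = (l - 7*sqrt(2))/(l + 2*sqrt(2))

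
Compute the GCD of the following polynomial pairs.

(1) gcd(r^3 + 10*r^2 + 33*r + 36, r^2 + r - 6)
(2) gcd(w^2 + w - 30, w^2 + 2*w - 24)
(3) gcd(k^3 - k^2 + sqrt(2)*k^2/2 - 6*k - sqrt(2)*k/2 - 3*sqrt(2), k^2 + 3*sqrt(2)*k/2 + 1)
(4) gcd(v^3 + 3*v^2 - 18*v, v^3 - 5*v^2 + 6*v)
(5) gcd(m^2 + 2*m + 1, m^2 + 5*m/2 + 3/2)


(1) = gcd((r + 3)^2*(r + 4), (r - 2)*(r + 3)) = r + 3
(2) = w + 6
(3) = gcd((k - 3)*(k + 2)*(k + sqrt(2)/2), (k + sqrt(2)/2)*(k + sqrt(2))) = k + sqrt(2)/2
(4) = v^2 - 3*v
(5) = m + 1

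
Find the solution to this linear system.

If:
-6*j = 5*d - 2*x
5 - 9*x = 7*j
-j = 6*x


Then:
d = -38/33
j = 10/11
x = -5/33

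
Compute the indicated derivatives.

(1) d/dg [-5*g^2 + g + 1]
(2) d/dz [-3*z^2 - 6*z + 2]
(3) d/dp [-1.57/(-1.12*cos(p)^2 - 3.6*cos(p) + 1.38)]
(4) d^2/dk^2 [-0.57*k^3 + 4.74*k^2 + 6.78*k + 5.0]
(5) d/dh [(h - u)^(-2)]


(1) = 1 - 10*g
(2) = -6*z - 6
(3) = (3.5168*cos(p) + 5.652)*sin(p)/(1.12*cos(p)^2 + 3.6*cos(p) - 1.38)^2
(4) = 9.48 - 3.42*k
(5) = -2/(h - u)^3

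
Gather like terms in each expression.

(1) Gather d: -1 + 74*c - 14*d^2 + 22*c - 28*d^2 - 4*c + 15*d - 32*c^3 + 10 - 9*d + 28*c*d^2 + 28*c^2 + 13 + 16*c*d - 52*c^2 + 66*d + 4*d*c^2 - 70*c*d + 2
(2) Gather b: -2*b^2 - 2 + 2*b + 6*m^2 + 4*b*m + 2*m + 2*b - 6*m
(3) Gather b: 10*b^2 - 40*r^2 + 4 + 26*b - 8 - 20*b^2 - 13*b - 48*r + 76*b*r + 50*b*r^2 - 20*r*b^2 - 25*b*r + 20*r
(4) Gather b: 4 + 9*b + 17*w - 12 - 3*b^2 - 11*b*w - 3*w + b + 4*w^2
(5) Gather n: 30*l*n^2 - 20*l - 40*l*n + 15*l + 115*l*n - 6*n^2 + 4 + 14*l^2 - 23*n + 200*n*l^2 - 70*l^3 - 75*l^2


(1) = -32*c^3 - 24*c^2 + 92*c + d^2*(28*c - 42) + d*(4*c^2 - 54*c + 72) + 24
(2) = -2*b^2 + b*(4*m + 4) + 6*m^2 - 4*m - 2
(3) = b^2*(-20*r - 10) + b*(50*r^2 + 51*r + 13) - 40*r^2 - 28*r - 4
(4) = -3*b^2 + b*(10 - 11*w) + 4*w^2 + 14*w - 8
(5) = -70*l^3 - 61*l^2 - 5*l + n^2*(30*l - 6) + n*(200*l^2 + 75*l - 23) + 4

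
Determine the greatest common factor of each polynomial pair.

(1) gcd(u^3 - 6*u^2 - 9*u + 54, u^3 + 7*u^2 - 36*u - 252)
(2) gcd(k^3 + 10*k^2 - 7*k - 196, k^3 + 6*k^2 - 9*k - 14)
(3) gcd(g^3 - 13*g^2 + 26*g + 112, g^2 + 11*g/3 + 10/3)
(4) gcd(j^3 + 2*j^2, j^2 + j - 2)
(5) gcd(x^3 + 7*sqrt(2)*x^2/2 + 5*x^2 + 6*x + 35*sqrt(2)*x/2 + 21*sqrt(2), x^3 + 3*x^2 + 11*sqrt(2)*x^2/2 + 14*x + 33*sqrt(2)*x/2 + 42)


(1) = u - 6
(2) = k + 7
(3) = gcd((g - 8)*(g - 7)*(g + 2), (g + 5/3)*(g + 2)) = g + 2
(4) = gcd(j^2*(j + 2), (j - 1)*(j + 2)) = j + 2
(5) = gcd((x + 2)*(x + 3)*(x + 7*sqrt(2)/2), (x + 3)*(x + 2*sqrt(2))*(x + 7*sqrt(2)/2)) = x^2 + x*(3 + 7*sqrt(2)/2) + 21*sqrt(2)/2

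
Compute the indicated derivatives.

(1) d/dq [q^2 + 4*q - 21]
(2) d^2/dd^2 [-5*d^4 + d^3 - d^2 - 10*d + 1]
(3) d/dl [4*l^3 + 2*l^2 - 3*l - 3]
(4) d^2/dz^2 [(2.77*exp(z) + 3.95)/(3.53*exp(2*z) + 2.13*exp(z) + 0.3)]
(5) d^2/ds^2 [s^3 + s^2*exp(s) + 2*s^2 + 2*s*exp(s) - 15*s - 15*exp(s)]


(1) = 2*q + 4
(2) = -60*d^2 + 6*d - 2
(3) = 12*l^2 + 4*l - 3
(4) = (34.516693*exp(4*z) + 176.054867*exp(3*z) + 71.498385*exp(2*z) - 0.581475*exp(z) - 2.27475)*exp(z)/(43.986977*exp(6*z) + 79.625151*exp(5*z) + 59.260581*exp(4*z) + 23.197617*exp(3*z) + 5.03631*exp(2*z) + 0.5751*exp(z) + 0.027)
(5) = s^2*exp(s) + 6*s*exp(s) + 6*s - 9*exp(s) + 4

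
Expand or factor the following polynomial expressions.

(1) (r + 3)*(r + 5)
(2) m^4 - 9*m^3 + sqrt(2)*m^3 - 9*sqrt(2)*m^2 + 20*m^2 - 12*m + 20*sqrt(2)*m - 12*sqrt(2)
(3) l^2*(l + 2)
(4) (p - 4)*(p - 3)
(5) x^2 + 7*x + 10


(1) = r^2 + 8*r + 15
(2) = (m - 6)*(m - 2)*(m - 1)*(m + sqrt(2))
(3) = l^3 + 2*l^2
(4) = p^2 - 7*p + 12
(5) = (x + 2)*(x + 5)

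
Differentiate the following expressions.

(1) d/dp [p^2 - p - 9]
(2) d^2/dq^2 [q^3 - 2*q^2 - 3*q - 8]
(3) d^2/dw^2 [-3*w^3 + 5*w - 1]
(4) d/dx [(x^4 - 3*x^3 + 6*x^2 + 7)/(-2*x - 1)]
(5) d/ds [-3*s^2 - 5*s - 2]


(1) = 2*p - 1
(2) = 6*q - 4
(3) = -18*w
(4) = (-6*x^4 + 8*x^3 - 3*x^2 - 12*x + 14)/(4*x^2 + 4*x + 1)
(5) = -6*s - 5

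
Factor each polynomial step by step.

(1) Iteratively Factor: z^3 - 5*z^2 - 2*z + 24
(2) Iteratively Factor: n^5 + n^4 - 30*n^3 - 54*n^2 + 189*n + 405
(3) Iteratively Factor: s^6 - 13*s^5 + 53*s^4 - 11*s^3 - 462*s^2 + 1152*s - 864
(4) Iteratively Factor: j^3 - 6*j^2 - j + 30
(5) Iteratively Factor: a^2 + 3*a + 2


(1) = (z - 4)*(z^2 - z - 6) = (z - 4)*(z + 2)*(z - 3)
(2) = (n - 3)*(n^4 + 4*n^3 - 18*n^2 - 108*n - 135) = (n - 3)*(n + 3)*(n^3 + n^2 - 21*n - 45) = (n - 3)*(n + 3)^2*(n^2 - 2*n - 15) = (n - 3)*(n + 3)^3*(n - 5)
(3) = (s - 4)*(s^5 - 9*s^4 + 17*s^3 + 57*s^2 - 234*s + 216) = (s - 4)*(s + 3)*(s^4 - 12*s^3 + 53*s^2 - 102*s + 72) = (s - 4)*(s - 3)*(s + 3)*(s^3 - 9*s^2 + 26*s - 24) = (s - 4)*(s - 3)*(s - 2)*(s + 3)*(s^2 - 7*s + 12) = (s - 4)*(s - 3)^2*(s - 2)*(s + 3)*(s - 4)
(4) = (j - 5)*(j^2 - j - 6) = (j - 5)*(j + 2)*(j - 3)
(5) = (a + 1)*(a + 2)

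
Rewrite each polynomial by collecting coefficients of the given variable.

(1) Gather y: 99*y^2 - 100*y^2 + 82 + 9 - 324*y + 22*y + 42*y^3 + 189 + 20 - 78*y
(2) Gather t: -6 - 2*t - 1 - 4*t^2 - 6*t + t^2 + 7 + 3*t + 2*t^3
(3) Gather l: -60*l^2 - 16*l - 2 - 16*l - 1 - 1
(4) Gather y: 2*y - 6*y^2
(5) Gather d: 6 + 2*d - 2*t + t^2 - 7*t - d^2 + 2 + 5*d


(1) = 42*y^3 - y^2 - 380*y + 300
(2) = 2*t^3 - 3*t^2 - 5*t
(3) = -60*l^2 - 32*l - 4
(4) = -6*y^2 + 2*y
(5) = -d^2 + 7*d + t^2 - 9*t + 8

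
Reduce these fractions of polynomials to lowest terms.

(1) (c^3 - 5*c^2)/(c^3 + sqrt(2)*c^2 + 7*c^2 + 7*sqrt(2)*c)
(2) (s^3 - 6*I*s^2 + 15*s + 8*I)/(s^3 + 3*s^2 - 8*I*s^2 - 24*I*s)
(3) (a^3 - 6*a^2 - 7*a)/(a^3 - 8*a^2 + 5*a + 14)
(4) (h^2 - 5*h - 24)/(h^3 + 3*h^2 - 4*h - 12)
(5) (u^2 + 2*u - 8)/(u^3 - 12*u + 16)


(1) = (c^2 - 5*c)/(c^2 + c*(sqrt(2) + 7) + 7*sqrt(2))
(2) = (s^2 + 2*I*s - 1)/(s^2 + 3*s)
(3) = a/(a - 2)
(4) = (h - 8)/(h^2 - 4)
(5) = 1/(u - 2)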